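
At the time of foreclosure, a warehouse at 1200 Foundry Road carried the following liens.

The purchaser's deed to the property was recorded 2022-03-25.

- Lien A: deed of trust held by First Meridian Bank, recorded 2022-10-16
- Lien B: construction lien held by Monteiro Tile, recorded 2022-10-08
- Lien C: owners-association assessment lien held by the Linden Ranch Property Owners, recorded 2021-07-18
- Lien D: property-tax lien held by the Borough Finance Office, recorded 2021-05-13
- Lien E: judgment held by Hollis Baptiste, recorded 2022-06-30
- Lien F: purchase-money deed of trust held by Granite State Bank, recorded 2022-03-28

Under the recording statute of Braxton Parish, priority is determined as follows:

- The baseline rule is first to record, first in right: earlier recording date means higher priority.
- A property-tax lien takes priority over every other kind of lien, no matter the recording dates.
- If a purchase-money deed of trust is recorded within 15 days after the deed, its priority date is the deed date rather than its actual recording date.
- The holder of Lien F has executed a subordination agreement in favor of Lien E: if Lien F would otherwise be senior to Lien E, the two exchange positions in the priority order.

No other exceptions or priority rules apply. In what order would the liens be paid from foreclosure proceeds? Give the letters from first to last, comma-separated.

First, effective dates: F was recorded within the 15-day window, so its effective date is the deed date 2022-03-25.
As a property-tax lien, D is senior to every other lien.
Among the remaining liens, by effective date: C (2021-07-18), F (2022-03-25), E (2022-06-30), B (2022-10-08), A (2022-10-16).
F would otherwise be senior to E, so under the subordination agreement F and E exchange positions.

D, C, E, F, B, A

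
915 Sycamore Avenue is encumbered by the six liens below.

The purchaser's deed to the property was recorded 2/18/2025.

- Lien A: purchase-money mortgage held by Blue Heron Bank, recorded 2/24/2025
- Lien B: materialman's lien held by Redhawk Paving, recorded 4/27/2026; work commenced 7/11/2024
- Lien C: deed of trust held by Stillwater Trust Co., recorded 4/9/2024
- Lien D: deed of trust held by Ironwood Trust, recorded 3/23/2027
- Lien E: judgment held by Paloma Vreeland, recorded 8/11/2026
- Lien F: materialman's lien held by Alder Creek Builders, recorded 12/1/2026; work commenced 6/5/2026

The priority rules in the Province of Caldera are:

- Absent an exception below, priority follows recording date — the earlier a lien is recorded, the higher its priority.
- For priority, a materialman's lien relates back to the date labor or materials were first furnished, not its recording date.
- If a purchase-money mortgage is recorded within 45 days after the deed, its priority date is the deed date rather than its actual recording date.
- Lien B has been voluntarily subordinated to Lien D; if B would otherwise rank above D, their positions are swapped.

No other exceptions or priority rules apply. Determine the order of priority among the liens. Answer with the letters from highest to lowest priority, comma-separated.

C, D, A, F, E, B

Effective dates: A relates back to the deed date 2/18/2025; B relates back to 7/11/2024 (work commenced); F relates back to 6/5/2026 (work commenced).
Sorted by effective date: C (4/9/2024), B (7/11/2024), A (2/18/2025), F (6/5/2026), E (8/11/2026), D (3/23/2027).
Because B would otherwise rank above D, the subordination swaps them.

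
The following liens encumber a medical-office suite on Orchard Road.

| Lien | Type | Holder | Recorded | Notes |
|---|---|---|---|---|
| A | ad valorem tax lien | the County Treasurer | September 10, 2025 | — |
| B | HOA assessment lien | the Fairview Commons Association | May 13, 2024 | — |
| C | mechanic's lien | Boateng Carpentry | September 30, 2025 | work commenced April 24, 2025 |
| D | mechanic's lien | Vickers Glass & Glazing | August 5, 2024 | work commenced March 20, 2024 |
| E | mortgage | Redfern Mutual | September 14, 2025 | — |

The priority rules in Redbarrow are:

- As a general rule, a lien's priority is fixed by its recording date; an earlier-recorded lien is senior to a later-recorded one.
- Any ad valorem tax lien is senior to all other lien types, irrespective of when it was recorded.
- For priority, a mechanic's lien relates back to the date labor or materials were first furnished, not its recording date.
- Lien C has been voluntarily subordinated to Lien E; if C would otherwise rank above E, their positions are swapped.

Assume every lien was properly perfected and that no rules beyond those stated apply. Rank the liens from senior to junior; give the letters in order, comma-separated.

Effective dates: C relates back to April 24, 2025 (work commenced); D relates back to March 20, 2024 (work commenced).
A is an ad valorem tax lien and takes priority over every other lien.
Among the remaining liens, by effective date: D (March 20, 2024), B (May 13, 2024), C (April 24, 2025), E (September 14, 2025).
Because C would otherwise rank above E, the subordination swaps them.

A, D, B, E, C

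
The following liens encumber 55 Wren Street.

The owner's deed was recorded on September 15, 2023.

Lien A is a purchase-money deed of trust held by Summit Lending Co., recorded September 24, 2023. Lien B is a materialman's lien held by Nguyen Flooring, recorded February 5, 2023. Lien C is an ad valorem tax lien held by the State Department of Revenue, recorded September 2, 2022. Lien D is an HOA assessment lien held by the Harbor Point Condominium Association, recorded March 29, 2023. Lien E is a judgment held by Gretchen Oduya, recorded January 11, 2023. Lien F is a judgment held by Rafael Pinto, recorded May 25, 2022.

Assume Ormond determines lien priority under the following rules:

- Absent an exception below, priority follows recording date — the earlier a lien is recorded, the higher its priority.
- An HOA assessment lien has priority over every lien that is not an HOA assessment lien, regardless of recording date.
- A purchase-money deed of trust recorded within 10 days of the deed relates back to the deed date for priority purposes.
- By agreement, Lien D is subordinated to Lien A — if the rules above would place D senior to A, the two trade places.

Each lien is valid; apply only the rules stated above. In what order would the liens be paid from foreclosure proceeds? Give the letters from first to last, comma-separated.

A, F, C, E, B, D

Adjusting effective dates: A relates back to the deed date September 15, 2023.
D is an HOA assessment lien, so it outranks all other liens regardless of date.
Ordering the rest by effective date: F (May 25, 2022), C (September 2, 2022), E (January 11, 2023), B (February 5, 2023), A (September 15, 2023).
D would otherwise be senior to A, so under the subordination agreement D and A exchange positions.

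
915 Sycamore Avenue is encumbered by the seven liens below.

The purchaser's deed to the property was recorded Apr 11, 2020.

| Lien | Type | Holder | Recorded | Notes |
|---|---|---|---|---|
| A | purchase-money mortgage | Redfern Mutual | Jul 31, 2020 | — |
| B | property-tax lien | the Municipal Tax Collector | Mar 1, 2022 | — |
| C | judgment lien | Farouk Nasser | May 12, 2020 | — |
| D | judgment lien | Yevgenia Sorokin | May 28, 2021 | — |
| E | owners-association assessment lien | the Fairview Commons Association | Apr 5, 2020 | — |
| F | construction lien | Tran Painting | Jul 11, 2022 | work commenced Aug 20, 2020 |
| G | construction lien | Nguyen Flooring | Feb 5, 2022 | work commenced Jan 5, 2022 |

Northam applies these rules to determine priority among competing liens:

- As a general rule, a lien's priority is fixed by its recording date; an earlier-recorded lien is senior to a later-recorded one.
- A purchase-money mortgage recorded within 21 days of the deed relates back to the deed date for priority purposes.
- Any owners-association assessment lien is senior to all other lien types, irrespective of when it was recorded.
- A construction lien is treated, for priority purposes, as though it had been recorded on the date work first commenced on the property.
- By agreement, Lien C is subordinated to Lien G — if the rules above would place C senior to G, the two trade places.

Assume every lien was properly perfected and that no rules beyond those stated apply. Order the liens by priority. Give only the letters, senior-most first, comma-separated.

E, G, A, F, D, C, B

First, effective dates: A was recorded 111 days after the deed — beyond 21 days — so no relation-back applies; F's effective date is Aug 20, 2020, when work began; G's effective date is Jan 5, 2022, when work began.
E is an owners-association assessment lien, so it outranks all other liens regardless of date.
Among the remaining liens, by effective date: C (May 12, 2020), A (Jul 31, 2020), F (Aug 20, 2020), D (May 28, 2021), G (Jan 5, 2022), B (Mar 1, 2022).
Because C would otherwise rank above G, the subordination swaps them.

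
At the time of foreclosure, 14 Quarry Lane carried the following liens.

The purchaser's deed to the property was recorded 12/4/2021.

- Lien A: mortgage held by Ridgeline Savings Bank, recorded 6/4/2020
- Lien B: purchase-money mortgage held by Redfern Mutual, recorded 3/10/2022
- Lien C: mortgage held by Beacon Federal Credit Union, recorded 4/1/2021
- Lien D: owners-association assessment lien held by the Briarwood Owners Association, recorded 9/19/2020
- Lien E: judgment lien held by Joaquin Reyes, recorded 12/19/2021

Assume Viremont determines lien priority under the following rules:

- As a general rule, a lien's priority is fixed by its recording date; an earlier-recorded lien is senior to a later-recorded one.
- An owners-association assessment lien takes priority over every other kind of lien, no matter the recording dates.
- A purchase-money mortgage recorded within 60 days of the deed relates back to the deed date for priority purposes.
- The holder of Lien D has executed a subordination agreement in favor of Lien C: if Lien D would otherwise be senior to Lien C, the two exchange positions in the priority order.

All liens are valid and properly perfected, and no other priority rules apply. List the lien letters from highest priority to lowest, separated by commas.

Effective dates after the stated exceptions: B was recorded 96 days after the deed — beyond 60 days — so no relation-back applies.
D, as an owners-association assessment lien, has superpriority and ranks first.
Remaining liens by effective date: A (6/4/2020), C (4/1/2021), E (12/19/2021), B (3/10/2022).
D is senior to C before the subordination, so the two trade places.

C, A, D, E, B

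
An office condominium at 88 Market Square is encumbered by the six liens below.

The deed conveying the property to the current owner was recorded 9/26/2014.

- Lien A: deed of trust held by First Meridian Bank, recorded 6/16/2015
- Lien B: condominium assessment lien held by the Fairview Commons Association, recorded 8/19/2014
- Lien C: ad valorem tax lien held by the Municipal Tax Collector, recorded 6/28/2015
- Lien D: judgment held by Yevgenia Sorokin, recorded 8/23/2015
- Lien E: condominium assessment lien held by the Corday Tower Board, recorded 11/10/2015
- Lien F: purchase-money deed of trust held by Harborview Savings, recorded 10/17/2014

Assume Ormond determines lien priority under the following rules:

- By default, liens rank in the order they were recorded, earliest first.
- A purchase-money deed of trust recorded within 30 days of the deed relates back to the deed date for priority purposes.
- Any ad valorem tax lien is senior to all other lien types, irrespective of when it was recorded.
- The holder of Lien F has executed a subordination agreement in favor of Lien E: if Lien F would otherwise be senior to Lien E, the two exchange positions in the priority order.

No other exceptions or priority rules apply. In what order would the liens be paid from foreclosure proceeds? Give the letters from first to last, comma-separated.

Effective dates after the stated exceptions: F was recorded within the 30-day window, so its effective date is the deed date 9/26/2014.
C is an ad valorem tax lien and takes priority over every other lien.
Among the remaining liens, by effective date: B (8/19/2014), F (9/26/2014), A (6/16/2015), D (8/23/2015), E (11/10/2015).
F would otherwise be senior to E, so under the subordination agreement F and E exchange positions.

C, B, E, A, D, F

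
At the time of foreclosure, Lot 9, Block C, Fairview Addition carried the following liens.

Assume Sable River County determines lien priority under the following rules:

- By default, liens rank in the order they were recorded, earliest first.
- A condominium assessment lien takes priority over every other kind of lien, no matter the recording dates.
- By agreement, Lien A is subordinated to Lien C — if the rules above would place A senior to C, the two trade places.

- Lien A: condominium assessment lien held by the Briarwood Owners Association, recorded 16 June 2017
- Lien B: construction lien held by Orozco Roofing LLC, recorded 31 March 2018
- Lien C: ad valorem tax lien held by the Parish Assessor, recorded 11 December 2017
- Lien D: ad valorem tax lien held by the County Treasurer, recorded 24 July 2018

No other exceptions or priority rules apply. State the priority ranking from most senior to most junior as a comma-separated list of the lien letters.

C, A, B, D

A is a condominium assessment lien and takes priority over every other lien.
Remaining liens by effective date: C (11 December 2017), B (31 March 2018), D (24 July 2018).
The subordination applies — A was senior to C — so A and C swap.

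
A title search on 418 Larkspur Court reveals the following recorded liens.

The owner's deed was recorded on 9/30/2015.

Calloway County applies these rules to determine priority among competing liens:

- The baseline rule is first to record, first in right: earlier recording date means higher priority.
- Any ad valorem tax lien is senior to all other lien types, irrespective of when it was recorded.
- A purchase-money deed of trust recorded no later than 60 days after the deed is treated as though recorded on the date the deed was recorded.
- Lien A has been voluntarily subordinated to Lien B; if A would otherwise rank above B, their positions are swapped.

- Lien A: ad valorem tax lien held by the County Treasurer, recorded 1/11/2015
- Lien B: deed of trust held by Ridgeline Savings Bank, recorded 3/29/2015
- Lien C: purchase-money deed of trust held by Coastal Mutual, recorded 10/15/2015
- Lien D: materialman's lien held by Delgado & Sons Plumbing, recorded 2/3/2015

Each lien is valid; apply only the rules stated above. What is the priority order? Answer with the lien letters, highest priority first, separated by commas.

B, D, A, C

Adjusting effective dates: C's effective date is the deed date, 9/30/2015.
A is an ad valorem tax lien and takes priority over every other lien.
Among the remaining liens, by effective date: D (2/3/2015), B (3/29/2015), C (9/30/2015).
Because A would otherwise rank above B, the subordination swaps them.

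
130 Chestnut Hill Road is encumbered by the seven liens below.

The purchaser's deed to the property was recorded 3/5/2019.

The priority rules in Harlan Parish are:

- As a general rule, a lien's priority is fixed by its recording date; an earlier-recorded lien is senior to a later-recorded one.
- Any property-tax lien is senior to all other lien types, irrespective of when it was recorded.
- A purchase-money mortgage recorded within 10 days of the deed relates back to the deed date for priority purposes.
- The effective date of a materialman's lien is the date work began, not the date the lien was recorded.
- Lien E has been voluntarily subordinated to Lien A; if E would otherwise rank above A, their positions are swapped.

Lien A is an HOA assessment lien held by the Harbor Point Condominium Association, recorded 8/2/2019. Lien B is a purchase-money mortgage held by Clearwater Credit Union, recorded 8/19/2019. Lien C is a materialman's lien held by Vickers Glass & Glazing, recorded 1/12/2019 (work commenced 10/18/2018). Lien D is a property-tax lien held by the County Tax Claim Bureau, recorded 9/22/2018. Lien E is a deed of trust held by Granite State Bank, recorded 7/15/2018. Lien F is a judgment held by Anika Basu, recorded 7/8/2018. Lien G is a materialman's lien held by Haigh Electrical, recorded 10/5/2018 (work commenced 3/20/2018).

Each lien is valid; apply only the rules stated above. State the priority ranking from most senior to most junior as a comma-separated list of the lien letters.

D, G, F, A, C, E, B

First, effective dates: B missed the 10-day window (167 days after the deed), so its recording date stands; C is treated as recorded 10/18/2018, the work-commencement date; G is treated as recorded 3/20/2018, the work-commencement date.
D, as a property-tax lien, has superpriority and ranks first.
Ordering the rest by effective date: G (3/20/2018), F (7/8/2018), E (7/15/2018), C (10/18/2018), A (8/2/2019), B (8/19/2019).
E would otherwise be senior to A, so under the subordination agreement E and A exchange positions.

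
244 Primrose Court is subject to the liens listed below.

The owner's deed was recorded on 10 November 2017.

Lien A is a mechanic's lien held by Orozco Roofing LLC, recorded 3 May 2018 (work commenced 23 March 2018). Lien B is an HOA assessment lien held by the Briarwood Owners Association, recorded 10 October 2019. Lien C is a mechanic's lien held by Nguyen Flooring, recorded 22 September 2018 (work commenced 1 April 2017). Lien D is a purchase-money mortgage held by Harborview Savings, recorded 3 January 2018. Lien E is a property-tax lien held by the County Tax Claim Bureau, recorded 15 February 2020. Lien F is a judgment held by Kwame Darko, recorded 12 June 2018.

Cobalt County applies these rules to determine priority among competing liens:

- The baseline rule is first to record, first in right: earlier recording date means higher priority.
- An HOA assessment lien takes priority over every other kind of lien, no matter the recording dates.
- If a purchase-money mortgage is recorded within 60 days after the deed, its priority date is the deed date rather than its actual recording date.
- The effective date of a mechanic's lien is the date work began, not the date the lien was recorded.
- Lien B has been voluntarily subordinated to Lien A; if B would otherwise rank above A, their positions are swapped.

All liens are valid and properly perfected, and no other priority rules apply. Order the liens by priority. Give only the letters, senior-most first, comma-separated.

Effective dates: A relates back to 23 March 2018 (work commenced); C's effective date is 1 April 2017, when work began; D was recorded within the 60-day window, so its effective date is the deed date 10 November 2017.
B, as an HOA assessment lien, has superpriority and ranks first.
The other liens, earliest effective date first: C (1 April 2017), D (10 November 2017), A (23 March 2018), F (12 June 2018), E (15 February 2020).
The subordination applies — B was senior to A — so B and A swap.

A, C, D, B, F, E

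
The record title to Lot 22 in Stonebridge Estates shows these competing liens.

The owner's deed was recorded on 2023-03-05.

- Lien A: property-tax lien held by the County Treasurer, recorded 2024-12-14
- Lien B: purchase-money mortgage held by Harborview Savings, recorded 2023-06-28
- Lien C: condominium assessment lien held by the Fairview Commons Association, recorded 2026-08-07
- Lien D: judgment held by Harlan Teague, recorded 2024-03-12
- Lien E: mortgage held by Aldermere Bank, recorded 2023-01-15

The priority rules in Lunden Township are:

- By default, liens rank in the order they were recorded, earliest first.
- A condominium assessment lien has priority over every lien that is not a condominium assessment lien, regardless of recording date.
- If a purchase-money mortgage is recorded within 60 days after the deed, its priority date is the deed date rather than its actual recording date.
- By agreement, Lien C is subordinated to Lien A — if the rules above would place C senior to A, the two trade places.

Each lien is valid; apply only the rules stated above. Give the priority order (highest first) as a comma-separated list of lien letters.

A, E, B, D, C

Effective dates: B was recorded 115 days after the deed — beyond 60 days — so no relation-back applies.
C is a condominium assessment lien, so it outranks all other liens regardless of date.
Remaining liens by effective date: E (2023-01-15), B (2023-06-28), D (2024-03-12), A (2024-12-14).
Because C would otherwise rank above A, the subordination swaps them.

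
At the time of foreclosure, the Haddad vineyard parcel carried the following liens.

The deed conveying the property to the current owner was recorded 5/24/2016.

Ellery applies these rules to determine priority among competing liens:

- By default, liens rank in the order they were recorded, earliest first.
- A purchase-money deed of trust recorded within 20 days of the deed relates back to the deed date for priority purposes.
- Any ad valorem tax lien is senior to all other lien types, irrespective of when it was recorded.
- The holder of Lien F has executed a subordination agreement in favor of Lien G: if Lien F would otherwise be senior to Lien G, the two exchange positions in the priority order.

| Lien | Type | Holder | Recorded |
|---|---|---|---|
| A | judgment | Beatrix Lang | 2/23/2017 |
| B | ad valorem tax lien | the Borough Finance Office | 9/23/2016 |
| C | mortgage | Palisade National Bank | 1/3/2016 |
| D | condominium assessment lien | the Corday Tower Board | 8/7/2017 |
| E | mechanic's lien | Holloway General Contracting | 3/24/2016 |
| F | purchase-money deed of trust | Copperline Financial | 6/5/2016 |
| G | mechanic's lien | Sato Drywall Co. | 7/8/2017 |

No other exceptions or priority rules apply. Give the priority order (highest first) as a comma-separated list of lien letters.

B, C, E, G, A, F, D

Adjusting effective dates: F relates back to the deed date 5/24/2016.
B is an ad valorem tax lien and takes priority over every other lien.
Remaining liens by effective date: C (1/3/2016), E (3/24/2016), F (5/24/2016), A (2/23/2017), G (7/8/2017), D (8/7/2017).
F is senior to G before the subordination, so the two trade places.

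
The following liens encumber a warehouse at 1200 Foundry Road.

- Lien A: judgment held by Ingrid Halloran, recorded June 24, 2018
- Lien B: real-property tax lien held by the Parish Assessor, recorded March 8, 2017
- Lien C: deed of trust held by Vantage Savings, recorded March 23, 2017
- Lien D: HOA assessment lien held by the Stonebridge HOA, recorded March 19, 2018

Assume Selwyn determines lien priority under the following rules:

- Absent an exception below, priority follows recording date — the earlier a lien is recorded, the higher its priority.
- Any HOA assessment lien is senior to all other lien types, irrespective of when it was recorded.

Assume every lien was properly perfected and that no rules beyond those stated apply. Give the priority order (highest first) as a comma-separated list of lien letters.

D, B, C, A

As an HOA assessment lien, D is senior to every other lien.
Ordering the rest by effective date: B (March 8, 2017), C (March 23, 2017), A (June 24, 2018).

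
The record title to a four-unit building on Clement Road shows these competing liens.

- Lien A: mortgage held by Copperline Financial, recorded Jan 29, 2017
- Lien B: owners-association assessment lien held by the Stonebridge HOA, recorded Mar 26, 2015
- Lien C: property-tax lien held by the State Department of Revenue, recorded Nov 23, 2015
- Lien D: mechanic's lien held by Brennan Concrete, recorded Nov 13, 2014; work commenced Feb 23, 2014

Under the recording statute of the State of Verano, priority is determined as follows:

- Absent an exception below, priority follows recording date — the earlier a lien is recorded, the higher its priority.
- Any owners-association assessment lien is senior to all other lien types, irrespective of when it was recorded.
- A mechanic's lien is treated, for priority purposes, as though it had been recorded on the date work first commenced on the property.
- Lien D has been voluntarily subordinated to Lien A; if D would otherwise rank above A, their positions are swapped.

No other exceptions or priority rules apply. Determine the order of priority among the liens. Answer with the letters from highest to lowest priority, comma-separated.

B, A, C, D

Effective dates: D is treated as recorded Feb 23, 2014, the work-commencement date.
B is an owners-association assessment lien, so it outranks all other liens regardless of date.
Among the remaining liens, by effective date: D (Feb 23, 2014), C (Nov 23, 2015), A (Jan 29, 2017).
D would otherwise be senior to A, so under the subordination agreement D and A exchange positions.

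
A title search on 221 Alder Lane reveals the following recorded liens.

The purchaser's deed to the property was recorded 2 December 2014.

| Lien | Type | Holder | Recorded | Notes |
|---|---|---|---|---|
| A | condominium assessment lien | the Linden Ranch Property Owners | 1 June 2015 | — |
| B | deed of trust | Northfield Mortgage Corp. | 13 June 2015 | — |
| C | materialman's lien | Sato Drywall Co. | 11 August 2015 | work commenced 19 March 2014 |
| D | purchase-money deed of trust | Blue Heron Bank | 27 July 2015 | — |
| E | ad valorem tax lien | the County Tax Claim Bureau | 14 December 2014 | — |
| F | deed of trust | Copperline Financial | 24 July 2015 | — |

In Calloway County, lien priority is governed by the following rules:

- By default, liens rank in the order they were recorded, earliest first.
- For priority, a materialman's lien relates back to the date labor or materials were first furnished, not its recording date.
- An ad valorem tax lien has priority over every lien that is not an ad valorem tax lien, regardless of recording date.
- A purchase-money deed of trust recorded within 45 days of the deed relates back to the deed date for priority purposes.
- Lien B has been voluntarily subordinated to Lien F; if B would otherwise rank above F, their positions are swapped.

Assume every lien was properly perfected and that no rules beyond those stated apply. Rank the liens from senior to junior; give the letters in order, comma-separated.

Adjusting effective dates: C relates back to 19 March 2014 (work commenced); D was recorded 237 days after the deed, outside the 45-day window, so it keeps its recording date.
As an ad valorem tax lien, E is senior to every other lien.
Remaining liens by effective date: C (19 March 2014), A (1 June 2015), B (13 June 2015), F (24 July 2015), D (27 July 2015).
Because B would otherwise rank above F, the subordination swaps them.

E, C, A, F, B, D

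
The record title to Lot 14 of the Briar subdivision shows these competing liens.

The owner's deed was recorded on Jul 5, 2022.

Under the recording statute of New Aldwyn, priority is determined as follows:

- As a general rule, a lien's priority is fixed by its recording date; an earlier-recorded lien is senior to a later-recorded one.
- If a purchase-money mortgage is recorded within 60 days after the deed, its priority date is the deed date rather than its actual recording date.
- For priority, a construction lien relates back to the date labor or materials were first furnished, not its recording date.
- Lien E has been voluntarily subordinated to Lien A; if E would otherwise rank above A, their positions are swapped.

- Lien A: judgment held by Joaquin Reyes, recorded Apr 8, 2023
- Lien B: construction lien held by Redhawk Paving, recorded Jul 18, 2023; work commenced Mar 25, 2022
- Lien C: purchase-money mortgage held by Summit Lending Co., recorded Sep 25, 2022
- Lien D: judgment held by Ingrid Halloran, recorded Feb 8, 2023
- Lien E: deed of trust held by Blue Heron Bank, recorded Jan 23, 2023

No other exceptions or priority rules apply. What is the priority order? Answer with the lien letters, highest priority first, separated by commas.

B, C, A, D, E

First, effective dates: B is treated as recorded Mar 25, 2022, the work-commencement date; C was recorded 82 days after the deed, outside the 60-day window, so it keeps its recording date.
Ordering by effective date: B (Mar 25, 2022), C (Sep 25, 2022), E (Jan 23, 2023), D (Feb 8, 2023), A (Apr 8, 2023).
The subordination applies — E was senior to A — so E and A swap.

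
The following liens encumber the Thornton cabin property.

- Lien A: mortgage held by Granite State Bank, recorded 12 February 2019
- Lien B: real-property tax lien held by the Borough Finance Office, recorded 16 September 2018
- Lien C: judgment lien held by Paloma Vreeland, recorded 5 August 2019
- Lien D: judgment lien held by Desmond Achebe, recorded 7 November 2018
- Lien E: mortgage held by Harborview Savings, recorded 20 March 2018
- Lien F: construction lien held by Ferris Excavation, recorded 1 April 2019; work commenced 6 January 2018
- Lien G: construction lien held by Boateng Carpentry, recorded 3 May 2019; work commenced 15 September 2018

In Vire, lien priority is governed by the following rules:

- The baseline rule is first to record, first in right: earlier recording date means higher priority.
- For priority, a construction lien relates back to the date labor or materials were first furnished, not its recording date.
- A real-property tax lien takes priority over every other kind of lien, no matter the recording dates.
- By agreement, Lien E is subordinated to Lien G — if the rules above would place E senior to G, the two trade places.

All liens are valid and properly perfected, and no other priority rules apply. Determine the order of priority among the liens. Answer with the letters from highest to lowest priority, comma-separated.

B, F, G, E, D, A, C

First, effective dates: F's effective date is 6 January 2018, when work began; G is treated as recorded 15 September 2018, the work-commencement date.
B is a real-property tax lien, so it outranks all other liens regardless of date.
Remaining liens by effective date: F (6 January 2018), E (20 March 2018), G (15 September 2018), D (7 November 2018), A (12 February 2019), C (5 August 2019).
E would otherwise be senior to G, so under the subordination agreement E and G exchange positions.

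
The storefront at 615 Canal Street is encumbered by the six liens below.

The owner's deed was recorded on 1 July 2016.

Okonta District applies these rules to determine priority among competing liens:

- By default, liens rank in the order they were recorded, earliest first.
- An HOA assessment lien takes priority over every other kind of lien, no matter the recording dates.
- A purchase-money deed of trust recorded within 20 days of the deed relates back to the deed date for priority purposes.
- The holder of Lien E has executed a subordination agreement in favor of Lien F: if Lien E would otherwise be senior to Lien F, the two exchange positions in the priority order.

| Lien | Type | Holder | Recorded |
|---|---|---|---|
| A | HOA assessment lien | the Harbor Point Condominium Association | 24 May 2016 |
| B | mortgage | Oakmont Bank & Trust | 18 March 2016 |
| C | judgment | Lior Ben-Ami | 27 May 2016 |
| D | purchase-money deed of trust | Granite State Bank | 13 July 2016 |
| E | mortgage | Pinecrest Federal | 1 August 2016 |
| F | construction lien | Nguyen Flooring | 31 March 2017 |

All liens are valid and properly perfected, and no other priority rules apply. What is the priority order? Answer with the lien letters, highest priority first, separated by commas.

Adjusting effective dates: D relates back to the deed date 1 July 2016.
A is an HOA assessment lien and takes priority over every other lien.
The other liens, earliest effective date first: B (18 March 2016), C (27 May 2016), D (1 July 2016), E (1 August 2016), F (31 March 2017).
E would otherwise be senior to F, so under the subordination agreement E and F exchange positions.

A, B, C, D, F, E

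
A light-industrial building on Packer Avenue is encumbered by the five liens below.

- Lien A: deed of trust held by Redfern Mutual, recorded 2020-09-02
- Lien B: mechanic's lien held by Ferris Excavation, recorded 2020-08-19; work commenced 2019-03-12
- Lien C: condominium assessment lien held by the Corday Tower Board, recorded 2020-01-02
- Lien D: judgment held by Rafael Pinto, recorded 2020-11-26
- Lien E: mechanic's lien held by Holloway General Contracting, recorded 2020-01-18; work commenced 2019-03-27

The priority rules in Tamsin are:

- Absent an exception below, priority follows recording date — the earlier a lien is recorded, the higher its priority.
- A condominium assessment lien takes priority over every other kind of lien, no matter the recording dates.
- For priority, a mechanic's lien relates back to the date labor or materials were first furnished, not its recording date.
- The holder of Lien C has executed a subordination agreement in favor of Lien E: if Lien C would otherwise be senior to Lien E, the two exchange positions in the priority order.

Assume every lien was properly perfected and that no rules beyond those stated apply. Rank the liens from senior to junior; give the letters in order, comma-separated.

Adjusting effective dates: B is treated as recorded 2019-03-12, the work-commencement date; E relates back to 2019-03-27 (work commenced).
C, as a condominium assessment lien, has superpriority and ranks first.
The other liens, earliest effective date first: B (2019-03-12), E (2019-03-27), A (2020-09-02), D (2020-11-26).
C is senior to E before the subordination, so the two trade places.

E, B, C, A, D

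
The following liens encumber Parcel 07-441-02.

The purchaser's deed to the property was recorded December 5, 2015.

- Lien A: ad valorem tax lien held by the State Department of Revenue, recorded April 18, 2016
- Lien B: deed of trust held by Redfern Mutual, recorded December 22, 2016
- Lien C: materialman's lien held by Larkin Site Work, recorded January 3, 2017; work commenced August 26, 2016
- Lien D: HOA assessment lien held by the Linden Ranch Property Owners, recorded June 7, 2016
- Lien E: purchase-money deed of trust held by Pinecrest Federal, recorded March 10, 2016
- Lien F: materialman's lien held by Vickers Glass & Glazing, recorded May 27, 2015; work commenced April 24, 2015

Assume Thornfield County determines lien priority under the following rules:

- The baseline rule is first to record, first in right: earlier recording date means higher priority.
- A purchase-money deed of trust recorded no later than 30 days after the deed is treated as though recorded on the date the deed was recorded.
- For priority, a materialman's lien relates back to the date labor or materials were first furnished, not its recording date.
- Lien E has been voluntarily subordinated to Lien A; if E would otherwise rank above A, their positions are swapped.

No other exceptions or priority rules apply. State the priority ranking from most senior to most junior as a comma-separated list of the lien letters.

First, effective dates: C relates back to August 26, 2016 (work commenced); E was recorded 96 days after the deed — beyond 30 days — so no relation-back applies; F's effective date is April 24, 2015, when work began.
Sorted by effective date: F (April 24, 2015), E (March 10, 2016), A (April 18, 2016), D (June 7, 2016), C (August 26, 2016), B (December 22, 2016).
Because E would otherwise rank above A, the subordination swaps them.

F, A, E, D, C, B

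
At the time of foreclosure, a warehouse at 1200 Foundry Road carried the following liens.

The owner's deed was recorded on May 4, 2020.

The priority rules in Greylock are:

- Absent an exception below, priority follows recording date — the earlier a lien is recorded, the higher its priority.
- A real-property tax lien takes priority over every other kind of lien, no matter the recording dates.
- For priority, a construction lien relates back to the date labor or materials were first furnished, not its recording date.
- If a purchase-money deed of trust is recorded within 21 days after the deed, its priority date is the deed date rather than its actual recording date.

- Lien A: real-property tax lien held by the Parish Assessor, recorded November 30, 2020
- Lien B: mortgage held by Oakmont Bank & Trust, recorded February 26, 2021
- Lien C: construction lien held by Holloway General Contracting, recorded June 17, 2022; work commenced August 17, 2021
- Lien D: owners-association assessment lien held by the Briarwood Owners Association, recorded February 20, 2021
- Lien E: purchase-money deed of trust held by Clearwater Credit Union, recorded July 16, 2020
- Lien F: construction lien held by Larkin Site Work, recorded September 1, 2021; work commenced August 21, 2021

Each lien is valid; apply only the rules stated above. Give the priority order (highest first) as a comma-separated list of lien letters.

First, effective dates: C relates back to August 17, 2021 (work commenced); E was recorded 73 days after the deed — beyond 21 days — so no relation-back applies; F relates back to August 21, 2021 (work commenced).
A is a real-property tax lien and takes priority over every other lien.
Among the remaining liens, by effective date: E (July 16, 2020), D (February 20, 2021), B (February 26, 2021), C (August 17, 2021), F (August 21, 2021).

A, E, D, B, C, F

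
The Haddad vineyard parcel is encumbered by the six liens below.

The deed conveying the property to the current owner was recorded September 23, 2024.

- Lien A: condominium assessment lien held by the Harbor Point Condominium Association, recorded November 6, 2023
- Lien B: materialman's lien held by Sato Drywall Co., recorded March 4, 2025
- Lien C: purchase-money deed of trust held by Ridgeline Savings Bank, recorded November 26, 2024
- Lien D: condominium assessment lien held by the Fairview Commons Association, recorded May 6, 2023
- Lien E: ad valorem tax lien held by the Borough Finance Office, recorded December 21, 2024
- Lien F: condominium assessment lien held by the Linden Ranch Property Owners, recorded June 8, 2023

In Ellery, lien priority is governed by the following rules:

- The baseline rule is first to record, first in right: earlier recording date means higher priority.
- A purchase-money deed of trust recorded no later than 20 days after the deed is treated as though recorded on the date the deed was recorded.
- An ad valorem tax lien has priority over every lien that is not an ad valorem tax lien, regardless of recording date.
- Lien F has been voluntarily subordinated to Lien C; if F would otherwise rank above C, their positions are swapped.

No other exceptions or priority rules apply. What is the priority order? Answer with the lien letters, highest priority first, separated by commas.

E, D, C, A, F, B

First, effective dates: C was recorded 64 days after the deed — beyond 20 days — so no relation-back applies.
E, as an ad valorem tax lien, has superpriority and ranks first.
Ordering the rest by effective date: D (May 6, 2023), F (June 8, 2023), A (November 6, 2023), C (November 26, 2024), B (March 4, 2025).
The subordination applies — F was senior to C — so F and C swap.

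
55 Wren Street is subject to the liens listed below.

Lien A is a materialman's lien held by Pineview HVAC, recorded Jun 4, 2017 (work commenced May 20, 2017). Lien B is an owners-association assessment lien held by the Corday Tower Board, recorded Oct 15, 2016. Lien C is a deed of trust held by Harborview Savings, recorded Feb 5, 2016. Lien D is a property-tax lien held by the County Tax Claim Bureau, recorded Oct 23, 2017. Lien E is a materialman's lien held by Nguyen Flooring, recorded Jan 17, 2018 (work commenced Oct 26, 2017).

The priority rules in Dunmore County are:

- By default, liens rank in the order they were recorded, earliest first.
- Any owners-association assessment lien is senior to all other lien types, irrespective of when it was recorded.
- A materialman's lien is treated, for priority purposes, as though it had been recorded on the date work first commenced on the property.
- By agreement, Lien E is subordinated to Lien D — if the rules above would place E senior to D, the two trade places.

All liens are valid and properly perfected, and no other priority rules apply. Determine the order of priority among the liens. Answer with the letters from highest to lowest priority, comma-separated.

First, effective dates: A relates back to May 20, 2017 (work commenced); E's effective date is Oct 26, 2017, when work began.
B, as an owners-association assessment lien, has superpriority and ranks first.
Ordering the rest by effective date: C (Feb 5, 2016), A (May 20, 2017), D (Oct 23, 2017), E (Oct 26, 2017).
E already ranks below D; the subordination has no effect.

B, C, A, D, E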